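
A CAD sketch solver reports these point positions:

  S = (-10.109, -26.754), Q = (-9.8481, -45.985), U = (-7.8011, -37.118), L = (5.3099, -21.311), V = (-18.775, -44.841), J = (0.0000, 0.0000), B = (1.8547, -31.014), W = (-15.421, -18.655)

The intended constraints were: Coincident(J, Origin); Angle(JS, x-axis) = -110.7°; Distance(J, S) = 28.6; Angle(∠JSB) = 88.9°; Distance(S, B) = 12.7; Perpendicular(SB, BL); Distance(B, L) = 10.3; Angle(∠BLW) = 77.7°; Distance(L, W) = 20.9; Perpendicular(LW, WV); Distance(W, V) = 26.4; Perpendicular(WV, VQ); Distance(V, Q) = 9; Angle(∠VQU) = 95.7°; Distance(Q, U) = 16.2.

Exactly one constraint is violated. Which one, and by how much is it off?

Distance(Q, U) = 16.2 — off by 7.10.

J = (0.00, 0.00) ✓; JS at -110.7° ✓; |JS| = 28.60 ✓; ∠JSB = 88.90° ✓; |SB| = 12.70 ✓; ∠(SB, BL) = 90.00° ✓; |BL| = 10.30 ✓; ∠BLW = 77.70° ✓; |LW| = 20.90 ✓; ∠(LW, WV) = 90.00° ✓; |WV| = 26.40 ✓; ∠(WV, VQ) = 90.00° ✓; |VQ| = 9.000 ✓; ∠VQU = 95.70° ✓; |QU| = 9.100 ✗.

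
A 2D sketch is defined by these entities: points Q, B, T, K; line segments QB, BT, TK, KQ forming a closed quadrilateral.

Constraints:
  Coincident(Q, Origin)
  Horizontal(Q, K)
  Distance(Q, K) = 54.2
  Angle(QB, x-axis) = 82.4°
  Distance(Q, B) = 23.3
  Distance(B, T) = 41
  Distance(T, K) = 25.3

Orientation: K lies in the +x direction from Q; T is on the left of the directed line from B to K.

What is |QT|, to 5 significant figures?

49.808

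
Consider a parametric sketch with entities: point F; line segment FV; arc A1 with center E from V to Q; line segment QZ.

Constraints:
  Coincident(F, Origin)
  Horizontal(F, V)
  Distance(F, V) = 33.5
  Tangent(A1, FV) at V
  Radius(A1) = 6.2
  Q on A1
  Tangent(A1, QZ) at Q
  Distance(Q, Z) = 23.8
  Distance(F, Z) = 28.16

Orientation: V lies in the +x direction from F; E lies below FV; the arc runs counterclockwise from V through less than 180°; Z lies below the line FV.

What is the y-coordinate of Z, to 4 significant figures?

-23.30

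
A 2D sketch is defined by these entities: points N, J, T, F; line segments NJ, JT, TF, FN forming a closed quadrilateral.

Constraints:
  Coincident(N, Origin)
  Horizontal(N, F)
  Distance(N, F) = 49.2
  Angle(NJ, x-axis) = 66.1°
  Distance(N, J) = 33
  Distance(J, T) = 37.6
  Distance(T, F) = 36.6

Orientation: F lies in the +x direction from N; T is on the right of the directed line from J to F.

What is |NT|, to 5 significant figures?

15.289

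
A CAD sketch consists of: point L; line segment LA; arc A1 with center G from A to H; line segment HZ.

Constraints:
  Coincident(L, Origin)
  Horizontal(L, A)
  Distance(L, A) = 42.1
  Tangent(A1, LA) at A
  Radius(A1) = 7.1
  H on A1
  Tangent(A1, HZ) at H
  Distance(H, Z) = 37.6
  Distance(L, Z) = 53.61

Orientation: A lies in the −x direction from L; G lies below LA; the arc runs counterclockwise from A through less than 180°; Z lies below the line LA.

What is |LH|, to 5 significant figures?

49.497

L is at the origin; LA is horizontal with |LA| = 42.1 and A on the −x side, so A = (-42.100, 0.0000). Tangency of A1 to LA means the radius GA is perpendicular to LA, so G = A + (0, -7.1) = (-42.100, -7.1000). Since GH ⟂ HZ (tangency), |GZ| = √(7.1² + 37.6²) = 38.264 regardless of where H sits on A1. So Z lies on both circle(L, 53.61) and circle(G, 38.264); the below-LA intersection is Z = (-31.019, -43.725). H is the foot of the tangent from Z: H = (-48.396, -10.381).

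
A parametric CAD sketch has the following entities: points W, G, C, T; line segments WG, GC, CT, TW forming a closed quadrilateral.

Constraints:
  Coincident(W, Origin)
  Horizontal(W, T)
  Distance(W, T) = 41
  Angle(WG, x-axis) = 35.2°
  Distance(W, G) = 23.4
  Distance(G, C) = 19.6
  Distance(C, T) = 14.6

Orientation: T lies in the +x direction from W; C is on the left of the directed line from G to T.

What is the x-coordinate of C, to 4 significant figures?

38.70

W is at the origin; W and T share the same y with |WT| = 41.0 and T in +x, so T = (41.0, 0). WG runs at 35.2° with |WG| = 23.4, so G = (19.12, 13.49). C is determined by |GC| = 19.6 and |CT| = 14.6 together: it lies at the intersection of circle(G, 19.6) and circle(T, 14.6). With |GT| = 25.70, the foot of the radical line on GT is 16.18 from G and the perpendicular offset is √(19.6² − 16.18²) = 11.07. Taking the left-of-GT solution: C = (38.70, 14.42).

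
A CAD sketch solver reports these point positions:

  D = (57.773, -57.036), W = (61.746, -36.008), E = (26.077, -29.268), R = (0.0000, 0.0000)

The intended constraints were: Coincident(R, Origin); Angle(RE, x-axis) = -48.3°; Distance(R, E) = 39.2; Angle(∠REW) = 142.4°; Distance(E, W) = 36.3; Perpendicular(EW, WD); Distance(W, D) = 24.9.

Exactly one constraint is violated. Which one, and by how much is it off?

Distance(W, D) = 24.9 — off by 3.50.

R = (0.00, 0.00) ✓; RE at -48.30° ✓; |RE| = 39.20 ✓; ∠REW = 142.4° ✓; |EW| = 36.30 ✓; ∠(EW, WD) = 90.00° ✓; |WD| = 21.40 ✗.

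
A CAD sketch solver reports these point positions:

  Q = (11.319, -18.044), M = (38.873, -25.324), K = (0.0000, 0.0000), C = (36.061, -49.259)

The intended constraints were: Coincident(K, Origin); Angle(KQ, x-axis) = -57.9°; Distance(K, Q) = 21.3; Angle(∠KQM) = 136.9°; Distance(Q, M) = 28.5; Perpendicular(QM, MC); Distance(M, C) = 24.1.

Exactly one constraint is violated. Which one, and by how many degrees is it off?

Perpendicular(QM, MC) — off by 8.10°.

K = (0.00, 0.00) ✓; KQ at -57.90° ✓; |KQ| = 21.30 ✓; ∠KQM = 136.9° ✓; |QM| = 28.50 ✓; ∠(QM, MC) = 81.90° ✗; |MC| = 24.10 ✓.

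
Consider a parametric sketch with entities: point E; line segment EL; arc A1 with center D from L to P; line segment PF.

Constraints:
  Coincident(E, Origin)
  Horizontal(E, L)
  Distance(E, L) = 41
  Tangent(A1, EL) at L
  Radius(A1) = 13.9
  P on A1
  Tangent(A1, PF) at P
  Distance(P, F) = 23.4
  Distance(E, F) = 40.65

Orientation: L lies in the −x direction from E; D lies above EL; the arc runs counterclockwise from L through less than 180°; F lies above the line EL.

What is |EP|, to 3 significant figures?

29.5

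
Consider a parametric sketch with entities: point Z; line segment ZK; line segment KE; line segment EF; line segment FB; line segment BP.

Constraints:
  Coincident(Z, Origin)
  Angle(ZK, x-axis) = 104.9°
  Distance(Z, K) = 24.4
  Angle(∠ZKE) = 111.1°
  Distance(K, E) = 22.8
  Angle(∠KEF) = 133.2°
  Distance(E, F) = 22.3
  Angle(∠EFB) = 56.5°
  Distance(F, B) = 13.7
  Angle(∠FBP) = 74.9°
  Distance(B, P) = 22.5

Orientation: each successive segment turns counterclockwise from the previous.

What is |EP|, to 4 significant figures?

5.455

∠EFB = 56.5° gives FB at -15.90° from the x-axis; with |FB| = 13.7, B = (-32.70, 7.776). ∠FBP = 74.9° gives BP at 89.20° from the x-axis; with |BP| = 22.5, P = (-32.38, 30.27). Then |EP| = |P − E| = 5.455.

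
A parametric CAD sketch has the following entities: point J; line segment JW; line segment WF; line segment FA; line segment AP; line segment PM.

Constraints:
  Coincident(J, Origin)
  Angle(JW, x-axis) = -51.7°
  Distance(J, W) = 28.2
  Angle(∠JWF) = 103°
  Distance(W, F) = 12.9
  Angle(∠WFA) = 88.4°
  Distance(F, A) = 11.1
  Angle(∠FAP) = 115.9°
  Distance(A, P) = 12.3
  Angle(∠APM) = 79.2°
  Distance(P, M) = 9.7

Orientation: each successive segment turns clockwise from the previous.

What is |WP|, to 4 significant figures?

16.22

∠WFA = 88.4° gives FA at 139.7° from the x-axis; with |FA| = 11.1, A = (0.9465, -25.02). ∠FAP = 115.9° gives AP at 75.60° from the x-axis; with |AP| = 12.3, P = (4.005, -13.11). Then |WP| = |P − W| = 16.22.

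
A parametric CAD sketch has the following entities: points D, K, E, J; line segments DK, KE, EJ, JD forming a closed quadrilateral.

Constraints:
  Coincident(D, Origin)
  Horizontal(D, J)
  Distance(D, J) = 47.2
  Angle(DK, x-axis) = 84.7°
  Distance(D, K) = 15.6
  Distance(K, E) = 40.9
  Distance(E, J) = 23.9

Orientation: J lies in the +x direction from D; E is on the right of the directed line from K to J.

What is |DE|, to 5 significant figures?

32.326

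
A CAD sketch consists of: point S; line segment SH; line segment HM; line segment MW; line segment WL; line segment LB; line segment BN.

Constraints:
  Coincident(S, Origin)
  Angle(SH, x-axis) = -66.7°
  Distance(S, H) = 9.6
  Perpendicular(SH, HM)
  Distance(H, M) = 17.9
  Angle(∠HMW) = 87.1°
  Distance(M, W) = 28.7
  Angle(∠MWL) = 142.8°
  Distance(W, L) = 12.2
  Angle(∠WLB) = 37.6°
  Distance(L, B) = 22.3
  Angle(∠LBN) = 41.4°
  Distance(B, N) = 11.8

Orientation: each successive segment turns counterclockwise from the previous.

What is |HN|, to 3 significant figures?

30.1

S is at the origin; SH runs at -66.7° with length 9.6, so H = (3.80, -8.82). The perpendicularity gives HM at right angles to SH, so HM runs at 23.3°; with |HM| = 17.9, M = (20.2, -1.74). ∠HMW = 87.1° gives MW at 116° from the x-axis; with |MW| = 28.7, W = (7.57, 24.0). ∠MWL = 142.8° gives WL at 153° from the x-axis; with |WL| = 12.2, L = (-3.34, 29.5). ∠WLB = 37.6° gives LB at -64.2° from the x-axis; with |LB| = 22.3, B = (6.36, 9.40). ∠LBN = 41.4° gives BN at 74.4° from the x-axis; with |BN| = 11.8, N = (9.54, 20.8). Then |HN| = |N − H| = 30.1.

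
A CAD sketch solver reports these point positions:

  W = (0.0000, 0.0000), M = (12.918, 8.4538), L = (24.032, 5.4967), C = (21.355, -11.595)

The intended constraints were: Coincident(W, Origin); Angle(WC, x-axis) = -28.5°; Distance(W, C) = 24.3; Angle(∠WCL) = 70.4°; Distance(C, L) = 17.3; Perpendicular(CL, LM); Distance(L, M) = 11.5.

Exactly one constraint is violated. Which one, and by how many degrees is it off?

Perpendicular(CL, LM) — off by 6.00°.

W = (0.00, 0.00) ✓; WC at -28.50° ✓; |WC| = 24.30 ✓; ∠WCL = 70.40° ✓; |CL| = 17.30 ✓; ∠(CL, LM) = 84.00° ✗; |LM| = 11.50 ✓.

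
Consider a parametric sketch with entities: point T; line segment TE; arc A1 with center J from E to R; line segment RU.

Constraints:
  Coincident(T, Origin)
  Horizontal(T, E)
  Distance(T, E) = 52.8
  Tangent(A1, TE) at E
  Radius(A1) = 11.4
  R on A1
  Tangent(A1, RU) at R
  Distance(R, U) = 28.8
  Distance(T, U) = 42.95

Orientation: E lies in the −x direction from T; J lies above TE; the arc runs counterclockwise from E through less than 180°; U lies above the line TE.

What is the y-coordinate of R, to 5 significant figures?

6.0498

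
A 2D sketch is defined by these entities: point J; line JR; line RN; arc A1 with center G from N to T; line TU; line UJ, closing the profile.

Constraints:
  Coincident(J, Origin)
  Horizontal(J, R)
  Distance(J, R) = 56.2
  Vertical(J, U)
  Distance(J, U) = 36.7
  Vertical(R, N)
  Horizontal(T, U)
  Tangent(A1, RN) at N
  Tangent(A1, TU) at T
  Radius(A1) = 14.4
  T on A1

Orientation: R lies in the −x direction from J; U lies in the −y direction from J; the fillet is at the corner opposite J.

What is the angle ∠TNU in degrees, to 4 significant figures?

30.63°

J is at the origin; JR is horizontal with |JR| = 56.2 and R on the −x side, so R = (-56.20, 0.000). JU is vertical with |JU| = 36.7 and U on the −y side, so U = (0.000, -36.70). The virtual corner opposite J is at (-56.20, -36.70). Since A1 is tangent to RN there, GN ⟂ RN and A1 meets TU tangentially, so GT is at right angles to TU, with radius 14.4, so the center G sits 14.4 in from both sides at G = (-41.80, -22.30). That places the tangent points at N = (-56.20, -22.30) on RN and T = (-41.80, -36.70) on TU. Then cos ∠TNU = NT·NU / (|NT||NU|), giving 30.63°.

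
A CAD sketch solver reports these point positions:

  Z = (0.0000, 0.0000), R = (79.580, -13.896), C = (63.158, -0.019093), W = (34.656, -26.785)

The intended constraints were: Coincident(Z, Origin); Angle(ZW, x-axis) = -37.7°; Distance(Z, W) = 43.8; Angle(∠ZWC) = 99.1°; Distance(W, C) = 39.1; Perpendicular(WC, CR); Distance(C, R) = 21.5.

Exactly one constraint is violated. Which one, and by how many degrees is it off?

Perpendicular(WC, CR) — off by 6.60°.

Z = (0.00, 0.00) ✓; ZW at -37.70° ✓; |ZW| = 43.80 ✓; ∠ZWC = 99.10° ✓; |WC| = 39.10 ✓; ∠(WC, CR) = 83.40° ✗; |CR| = 21.50 ✓.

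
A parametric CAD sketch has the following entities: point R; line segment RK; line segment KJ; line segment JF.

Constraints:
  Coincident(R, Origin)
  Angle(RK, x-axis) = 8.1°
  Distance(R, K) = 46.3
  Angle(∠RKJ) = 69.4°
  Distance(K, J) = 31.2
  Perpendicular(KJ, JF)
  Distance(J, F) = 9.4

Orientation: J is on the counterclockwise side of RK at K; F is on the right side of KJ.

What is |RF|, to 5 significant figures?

54.807

R is at the origin; RK runs at 8.1° with length 46.3, so K = 46.3·(cos 8.1°, sin 8.1°) = (45.838, 6.5237). ∠RKJ = 69.4°, so KJ runs at 8.1° + (180° − 69.4°) = 118.70° from the x-axis; with |KJ| = 31.2, J = K + 31.2·(cos 118.70°, sin 118.70°) = (30.855, 33.891). KJ ⟂ JF; with |JF| = 9.4 on the right of KJ, F = J + 9.4·(0.87715, 0.48022) = (39.100, 38.405). Then |RF| = |F − R| = 54.807.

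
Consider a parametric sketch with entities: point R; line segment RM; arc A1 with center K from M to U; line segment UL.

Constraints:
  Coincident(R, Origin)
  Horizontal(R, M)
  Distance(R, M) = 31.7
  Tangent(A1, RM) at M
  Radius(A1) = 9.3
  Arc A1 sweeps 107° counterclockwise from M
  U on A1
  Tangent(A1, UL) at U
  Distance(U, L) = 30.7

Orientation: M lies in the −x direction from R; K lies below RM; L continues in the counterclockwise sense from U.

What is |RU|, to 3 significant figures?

42.3

R is at the origin; RM is horizontal with |RM| = 31.7 and M on the −x side, so M = (-31.7, 0.00). The tangent condition forces KM to be normal to RM, so K = M + (0, -9.3) = (-31.7, -9.30). On A1, M sits at bearing 90° from K; a 107° counterclockwise sweep puts U at bearing 197°, so U = K + 9.3·(cos 197°, sin 197°) = (-40.6, -12.0). Then |RU| = |U − R| = 42.3.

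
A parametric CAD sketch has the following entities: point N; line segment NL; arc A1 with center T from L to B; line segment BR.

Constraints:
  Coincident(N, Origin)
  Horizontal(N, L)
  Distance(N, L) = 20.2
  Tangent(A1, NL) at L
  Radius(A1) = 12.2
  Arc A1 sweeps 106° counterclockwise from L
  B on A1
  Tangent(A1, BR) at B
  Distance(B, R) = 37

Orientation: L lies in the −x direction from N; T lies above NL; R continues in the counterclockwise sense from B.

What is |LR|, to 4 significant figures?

51.15

N is at the origin; NL is horizontal with |NL| = 20.2 and L on the −x side, so L = (-20.20, 0.000). The tangent condition forces TL to be normal to NL, so T = L + (0, 12.2) = (-20.20, 12.20). On A1, L sits at bearing -90° from T; a 106° counterclockwise sweep puts B at bearing 16°, so B = T + 12.2·(cos 16°, sin 16°) = (-8.473, 15.56). The tangent condition forces TB to be normal to BR, so BR runs along (−sin 16°, cos 16°); with |BR| = 37.0, R = (-18.67, 51.13). Then |LR| = |R − L| = 51.15.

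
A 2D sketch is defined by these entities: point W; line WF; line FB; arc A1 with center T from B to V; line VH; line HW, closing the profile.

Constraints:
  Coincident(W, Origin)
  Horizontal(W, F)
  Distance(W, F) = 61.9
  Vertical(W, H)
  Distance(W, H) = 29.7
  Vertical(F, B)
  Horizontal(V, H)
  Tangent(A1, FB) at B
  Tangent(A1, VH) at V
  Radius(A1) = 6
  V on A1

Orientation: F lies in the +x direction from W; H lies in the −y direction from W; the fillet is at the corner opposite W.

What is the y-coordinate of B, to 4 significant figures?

-23.70

W is at the origin; W and F share the same y with |WF| = 61.9 and F on the +x side, so F = (61.90, 0.000). W and H share the same x with |WH| = 29.7 and H on the −y side, so H = (0.000, -29.70). The virtual corner opposite W is at (61.90, -29.70). A1 meets FB tangentially, so TB is at right angles to FB and A1 meets VH tangentially, so TV is at right angles to VH, with radius 6.0, so the center T sits 6.0 in from both sides at T = (55.90, -23.70). That places the tangent points at B = (61.90, -23.70) on FB and V = (55.90, -29.70) on VH. So B.y = -23.70.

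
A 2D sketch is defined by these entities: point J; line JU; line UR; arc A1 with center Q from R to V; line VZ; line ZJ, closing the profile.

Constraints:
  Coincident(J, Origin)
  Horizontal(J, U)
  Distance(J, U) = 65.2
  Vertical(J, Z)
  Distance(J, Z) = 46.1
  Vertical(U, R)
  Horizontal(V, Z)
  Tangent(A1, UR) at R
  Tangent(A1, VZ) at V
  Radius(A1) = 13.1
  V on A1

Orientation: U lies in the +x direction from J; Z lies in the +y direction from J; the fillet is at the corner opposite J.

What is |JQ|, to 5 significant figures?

61.672

JZ is vertical with |JZ| = 46.1 and Z on the +y side, so Z = (0.0000, 46.100). The virtual corner opposite J is at (65.200, 46.100). A1 meets UR tangentially, so QR is at right angles to UR and A1 meets VZ tangentially, so QV is at right angles to VZ, with radius 13.1, so the center Q sits 13.1 in from both sides at Q = (52.100, 33.000). Then |JQ| = |Q − J| = 61.672.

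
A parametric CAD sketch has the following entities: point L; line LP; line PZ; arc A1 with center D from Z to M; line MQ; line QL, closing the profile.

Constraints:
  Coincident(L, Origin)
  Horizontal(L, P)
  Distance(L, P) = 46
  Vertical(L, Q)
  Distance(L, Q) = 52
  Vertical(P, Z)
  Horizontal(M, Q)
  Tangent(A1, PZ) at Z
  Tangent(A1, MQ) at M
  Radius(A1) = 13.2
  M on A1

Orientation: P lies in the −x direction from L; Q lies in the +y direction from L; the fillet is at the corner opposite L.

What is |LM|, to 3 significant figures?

61.5

The virtual corner opposite L is at (-46.0, 52.0). A1 meets PZ tangentially, so DZ is at right angles to PZ and the tangent condition forces DM to be normal to MQ, with radius 13.2, so the center D sits 13.2 in from both sides at D = (-32.8, 38.8). That places the tangent points at Z = (-46.0, 38.8) on PZ and M = (-32.8, 52.0) on MQ. Then |LM| = |M − L| = 61.5.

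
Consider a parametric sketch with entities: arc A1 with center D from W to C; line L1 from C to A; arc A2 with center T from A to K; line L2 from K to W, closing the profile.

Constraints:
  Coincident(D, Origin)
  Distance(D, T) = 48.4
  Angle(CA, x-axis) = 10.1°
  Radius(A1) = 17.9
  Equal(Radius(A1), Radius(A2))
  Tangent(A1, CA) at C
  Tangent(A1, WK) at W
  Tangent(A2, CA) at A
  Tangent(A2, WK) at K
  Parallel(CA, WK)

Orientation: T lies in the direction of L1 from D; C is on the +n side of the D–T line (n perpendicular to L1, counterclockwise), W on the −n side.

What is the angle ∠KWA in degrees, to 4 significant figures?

36.49°

The slot axis is L1's direction at 10.1°, so u = (cos 10.1°, sin 10.1°) = (0.9845, 0.1754) and n = (−sin 10.1°, cos 10.1°) = (-0.1754, 0.9845). D is at the origin and T lies 48.4 along u from D, so T = 48.4·u = (47.65, 8.488). Tangency of A1 to both parallel lines with radius 17.9 puts C and W at D ± 17.9·n: C = (-3.139, 17.62), W = (3.139, -17.62). Equal radii place A and K the same way about T: A = T + 17.9·n = (44.51, 26.11), K = T − 17.9·n = (50.79, -9.135). Then cos ∠KWA = WK·WA / (|WK||WA|), giving 36.49°.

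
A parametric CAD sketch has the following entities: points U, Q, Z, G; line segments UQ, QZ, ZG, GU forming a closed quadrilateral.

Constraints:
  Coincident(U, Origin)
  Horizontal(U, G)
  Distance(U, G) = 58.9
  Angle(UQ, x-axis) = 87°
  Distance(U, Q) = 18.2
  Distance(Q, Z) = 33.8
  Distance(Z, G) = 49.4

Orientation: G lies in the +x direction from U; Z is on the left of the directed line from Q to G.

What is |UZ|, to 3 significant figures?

47.6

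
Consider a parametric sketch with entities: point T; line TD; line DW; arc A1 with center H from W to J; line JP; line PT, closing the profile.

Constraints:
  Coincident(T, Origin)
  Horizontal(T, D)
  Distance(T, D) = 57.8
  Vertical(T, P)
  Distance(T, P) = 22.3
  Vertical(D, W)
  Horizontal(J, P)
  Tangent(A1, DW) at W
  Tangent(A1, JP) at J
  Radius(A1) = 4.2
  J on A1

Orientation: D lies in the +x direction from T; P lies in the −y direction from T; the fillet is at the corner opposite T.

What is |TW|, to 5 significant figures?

60.568

T is at the origin; TD is horizontal with |TD| = 57.8 and D on the +x side, so D = (57.800, 0.0000). TP is vertical with |TP| = 22.3 and P on the −y side, so P = (0.0000, -22.300). The virtual corner opposite T is at (57.800, -22.300). The tangent condition forces HW to be normal to DW and since A1 is tangent to JP there, HJ ⟂ JP, with radius 4.2, so the center H sits 4.2 in from both sides at H = (53.600, -18.100). That places the tangent points at W = (57.800, -18.100) on DW and J = (53.600, -22.300) on JP. Then |TW| = |W − T| = 60.568.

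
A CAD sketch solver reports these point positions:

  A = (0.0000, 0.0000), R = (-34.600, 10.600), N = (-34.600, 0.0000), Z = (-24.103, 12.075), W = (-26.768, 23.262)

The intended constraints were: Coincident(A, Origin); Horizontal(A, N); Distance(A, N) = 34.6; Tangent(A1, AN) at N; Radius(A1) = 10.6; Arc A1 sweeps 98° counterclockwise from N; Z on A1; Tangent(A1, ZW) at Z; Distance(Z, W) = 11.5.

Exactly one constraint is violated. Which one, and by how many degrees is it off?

Tangent(A1, ZW) at Z — off by 5.40°.

A = (0.00, 0.00) ✓; A.y = 0.00, N.y = 0.00 ✓; |AN| = 34.60 ✓; ∠(RN, NA) = 90.00° ✓; |RN| = 10.60 ✓; bearing(R→Z) − bearing(R→N) = 98.00° ✓; |RZ| = 10.60 ✓; ∠(RZ, ZW) = 84.60° ✗; |ZW| = 11.50 ✓.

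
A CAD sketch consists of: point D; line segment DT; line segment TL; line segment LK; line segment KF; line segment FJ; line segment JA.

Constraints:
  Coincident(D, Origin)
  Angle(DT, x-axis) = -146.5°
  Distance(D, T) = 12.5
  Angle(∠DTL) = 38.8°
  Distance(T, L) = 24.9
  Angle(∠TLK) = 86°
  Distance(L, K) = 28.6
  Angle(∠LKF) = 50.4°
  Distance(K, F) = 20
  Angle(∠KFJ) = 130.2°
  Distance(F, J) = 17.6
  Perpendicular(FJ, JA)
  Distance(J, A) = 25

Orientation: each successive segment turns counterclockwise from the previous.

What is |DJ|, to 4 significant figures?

10.67

D is at the origin; DT runs at -146.5° with length 12.5, so T = (-10.42, -6.899). ∠DTL = 38.8° gives TL at -5.300° from the x-axis; with |TL| = 24.9, L = (14.37, -9.199). ∠TLK = 86.0° gives LK at 88.70° from the x-axis; with |LK| = 28.6, K = (15.02, 19.39). ∠LKF = 50.4° gives KF at -141.7° from the x-axis; with |KF| = 20.0, F = (-0.6767, 6.998). ∠KFJ = 130.2° gives FJ at -91.90° from the x-axis; with |FJ| = 17.6, J = (-1.260, -10.59). Then |DJ| = |J − D| = 10.67.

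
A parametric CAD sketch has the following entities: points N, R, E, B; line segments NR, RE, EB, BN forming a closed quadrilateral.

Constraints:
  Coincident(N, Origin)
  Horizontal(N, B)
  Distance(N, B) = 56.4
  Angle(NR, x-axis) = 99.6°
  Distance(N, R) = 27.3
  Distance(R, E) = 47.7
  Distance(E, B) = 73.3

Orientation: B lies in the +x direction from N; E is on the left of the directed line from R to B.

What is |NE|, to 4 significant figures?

69.59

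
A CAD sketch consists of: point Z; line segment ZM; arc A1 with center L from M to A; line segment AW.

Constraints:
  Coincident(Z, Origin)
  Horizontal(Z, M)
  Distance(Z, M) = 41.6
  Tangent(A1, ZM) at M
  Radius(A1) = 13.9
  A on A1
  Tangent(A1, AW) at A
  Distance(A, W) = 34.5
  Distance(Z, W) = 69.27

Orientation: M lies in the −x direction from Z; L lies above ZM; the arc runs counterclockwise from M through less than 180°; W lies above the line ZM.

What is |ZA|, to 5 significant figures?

36.321

Checks: ∠(LM, MZ) = 90.00° ✓; |LM| = 13.90 ✓; |LA| = 13.90 ✓; ∠(LA, AW) = 90.00° ✓; |AW| = 34.50 ✓; |ZW| = 69.27 ✓.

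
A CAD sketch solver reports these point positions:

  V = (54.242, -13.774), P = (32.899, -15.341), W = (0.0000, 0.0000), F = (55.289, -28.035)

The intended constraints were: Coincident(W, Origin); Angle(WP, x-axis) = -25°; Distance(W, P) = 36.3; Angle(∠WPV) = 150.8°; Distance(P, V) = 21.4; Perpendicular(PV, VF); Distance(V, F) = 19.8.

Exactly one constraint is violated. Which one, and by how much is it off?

Distance(V, F) = 19.8 — off by 5.50.

W = (0.00, 0.00) ✓; WP at -25.00° ✓; |WP| = 36.30 ✓; ∠WPV = 150.8° ✓; |PV| = 21.40 ✓; ∠(PV, VF) = 90.00° ✓; |VF| = 14.30 ✗.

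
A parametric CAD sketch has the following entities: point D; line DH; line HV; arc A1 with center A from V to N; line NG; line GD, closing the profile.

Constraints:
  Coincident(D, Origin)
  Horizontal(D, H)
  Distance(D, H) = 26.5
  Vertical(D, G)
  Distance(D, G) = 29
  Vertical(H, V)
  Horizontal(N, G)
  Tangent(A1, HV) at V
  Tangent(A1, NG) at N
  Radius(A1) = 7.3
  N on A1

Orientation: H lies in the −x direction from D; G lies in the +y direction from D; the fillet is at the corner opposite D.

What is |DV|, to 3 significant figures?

34.3

D is at the origin; DH is horizontal with |DH| = 26.5 and H on the −x side, so H = (-26.5, 0.00). DG is vertical with |DG| = 29.0 and G on the +y side, so G = (0.00, 29.0). The virtual corner opposite D is at (-26.5, 29.0). The tangent condition forces AV to be normal to HV and tangency of A1 to NG means the radius AN is perpendicular to NG, with radius 7.3, so the center A sits 7.3 in from both sides at A = (-19.2, 21.7). That places the tangent points at V = (-26.5, 21.7) on HV and N = (-19.2, 29.0) on NG. Then |DV| = |V − D| = 34.3.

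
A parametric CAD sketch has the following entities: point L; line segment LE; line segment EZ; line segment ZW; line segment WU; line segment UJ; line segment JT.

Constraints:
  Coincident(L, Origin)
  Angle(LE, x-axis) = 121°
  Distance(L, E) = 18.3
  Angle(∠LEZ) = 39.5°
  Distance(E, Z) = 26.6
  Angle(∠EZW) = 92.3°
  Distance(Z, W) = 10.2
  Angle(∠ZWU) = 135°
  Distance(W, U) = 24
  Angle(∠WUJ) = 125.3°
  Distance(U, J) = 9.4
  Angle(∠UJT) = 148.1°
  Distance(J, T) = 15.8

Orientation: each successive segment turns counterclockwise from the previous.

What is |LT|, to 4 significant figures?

25.43

∠WUJ = 125.3° gives UJ at 88.90° from the x-axis; with |UJ| = 9.4, J = (16.69, 10.36). ∠UJT = 148.1° gives JT at 120.8° from the x-axis; with |JT| = 15.8, T = (8.603, 23.93). Then |LT| = |T − L| = 25.43.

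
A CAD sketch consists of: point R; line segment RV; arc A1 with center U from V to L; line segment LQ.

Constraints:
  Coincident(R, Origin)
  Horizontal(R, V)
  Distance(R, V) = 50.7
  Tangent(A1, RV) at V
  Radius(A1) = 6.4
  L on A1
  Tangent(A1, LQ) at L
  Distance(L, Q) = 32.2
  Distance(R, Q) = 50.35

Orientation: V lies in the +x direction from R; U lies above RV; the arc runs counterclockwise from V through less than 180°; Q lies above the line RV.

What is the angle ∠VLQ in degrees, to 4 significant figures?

115.7°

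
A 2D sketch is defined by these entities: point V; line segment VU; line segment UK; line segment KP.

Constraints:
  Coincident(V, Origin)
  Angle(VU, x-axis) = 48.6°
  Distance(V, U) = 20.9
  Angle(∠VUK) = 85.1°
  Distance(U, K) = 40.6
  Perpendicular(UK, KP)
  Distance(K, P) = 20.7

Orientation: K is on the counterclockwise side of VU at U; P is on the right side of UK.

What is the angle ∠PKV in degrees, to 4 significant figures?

118.2°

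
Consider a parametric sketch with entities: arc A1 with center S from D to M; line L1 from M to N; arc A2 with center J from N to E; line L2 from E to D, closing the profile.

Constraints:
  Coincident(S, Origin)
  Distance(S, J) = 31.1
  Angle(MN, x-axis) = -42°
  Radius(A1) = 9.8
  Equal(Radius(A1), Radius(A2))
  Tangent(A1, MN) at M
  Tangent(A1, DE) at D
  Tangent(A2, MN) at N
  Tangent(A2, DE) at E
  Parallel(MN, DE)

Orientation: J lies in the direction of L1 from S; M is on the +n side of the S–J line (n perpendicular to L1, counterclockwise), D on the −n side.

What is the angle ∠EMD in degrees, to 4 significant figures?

57.78°

The slot axis is L1's direction at -42.0°, so u = (cos -42.0°, sin -42.0°) = (0.7431, -0.6691) and n = (−sin -42.0°, cos -42.0°) = (0.6691, 0.7431). S is at the origin and J lies 31.1 along u from S, so J = 31.1·u = (23.11, -20.81). Tangency of A1 to both parallel lines with radius 9.8 puts M and D at S ± 9.8·n: M = (6.557, 7.283), D = (-6.557, -7.283). Equal radii place N and E the same way about J: N = J + 9.8·n = (29.67, -13.53), E = J − 9.8·n = (16.55, -28.09). Then cos ∠EMD = ME·MD / (|ME||MD|), giving 57.78°.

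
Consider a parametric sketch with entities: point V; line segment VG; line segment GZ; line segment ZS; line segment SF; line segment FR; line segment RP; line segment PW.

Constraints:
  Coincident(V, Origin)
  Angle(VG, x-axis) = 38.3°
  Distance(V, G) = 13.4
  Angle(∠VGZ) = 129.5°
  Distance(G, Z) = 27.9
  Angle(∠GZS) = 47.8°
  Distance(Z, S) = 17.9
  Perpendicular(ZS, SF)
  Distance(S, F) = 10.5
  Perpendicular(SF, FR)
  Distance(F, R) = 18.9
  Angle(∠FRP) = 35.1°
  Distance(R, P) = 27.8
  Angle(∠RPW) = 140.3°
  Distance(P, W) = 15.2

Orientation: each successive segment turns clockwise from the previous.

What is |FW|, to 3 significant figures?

24.1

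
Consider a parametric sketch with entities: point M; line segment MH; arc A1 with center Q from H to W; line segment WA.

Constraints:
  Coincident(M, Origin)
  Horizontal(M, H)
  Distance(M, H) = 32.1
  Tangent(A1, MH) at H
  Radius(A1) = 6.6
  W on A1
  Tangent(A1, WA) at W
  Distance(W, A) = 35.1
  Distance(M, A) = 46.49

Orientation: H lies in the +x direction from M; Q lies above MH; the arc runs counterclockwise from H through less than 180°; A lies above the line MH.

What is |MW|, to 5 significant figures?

39.177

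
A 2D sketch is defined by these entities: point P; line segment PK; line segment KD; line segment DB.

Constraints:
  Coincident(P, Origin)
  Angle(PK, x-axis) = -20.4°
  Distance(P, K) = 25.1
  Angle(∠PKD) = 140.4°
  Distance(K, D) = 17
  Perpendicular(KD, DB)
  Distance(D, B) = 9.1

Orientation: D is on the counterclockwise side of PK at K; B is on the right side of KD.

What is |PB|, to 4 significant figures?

44.17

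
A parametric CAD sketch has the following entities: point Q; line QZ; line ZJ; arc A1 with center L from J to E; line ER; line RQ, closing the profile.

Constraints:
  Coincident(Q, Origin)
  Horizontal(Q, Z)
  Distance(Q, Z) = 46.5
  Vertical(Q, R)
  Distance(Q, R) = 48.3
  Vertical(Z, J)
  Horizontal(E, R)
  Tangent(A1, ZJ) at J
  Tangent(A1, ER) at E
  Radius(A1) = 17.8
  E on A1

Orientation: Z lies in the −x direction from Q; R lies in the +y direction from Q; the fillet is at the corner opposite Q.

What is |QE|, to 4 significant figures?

56.18

Q is at the origin; Q and Z share the same y with |QZ| = 46.5 and Z on the −x side, so Z = (-46.50, 0.000). QR is vertical with |QR| = 48.3 and R on the +y side, so R = (0.000, 48.30). The virtual corner opposite Q is at (-46.50, 48.30). The tangent condition forces LJ to be normal to ZJ and A1 meets ER tangentially, so LE is at right angles to ER, with radius 17.8, so the center L sits 17.8 in from both sides at L = (-28.70, 30.50). That places the tangent points at J = (-46.50, 30.50) on ZJ and E = (-28.70, 48.30) on ER. Then |QE| = |E − Q| = 56.18.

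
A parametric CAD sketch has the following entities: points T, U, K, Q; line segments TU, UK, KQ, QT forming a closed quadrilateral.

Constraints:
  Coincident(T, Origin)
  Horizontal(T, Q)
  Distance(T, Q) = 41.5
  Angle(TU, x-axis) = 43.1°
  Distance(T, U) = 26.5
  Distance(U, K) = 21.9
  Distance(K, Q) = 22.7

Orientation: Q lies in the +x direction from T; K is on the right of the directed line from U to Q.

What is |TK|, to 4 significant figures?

19.49

T is at the origin; TQ is horizontal with |TQ| = 41.5 and Q in +x, so Q = (41.5, 0). TU runs at 43.1° with |TU| = 26.5, so U = (19.35, 18.11). K is determined by |UK| = 21.9 and |KQ| = 22.7 together: it lies at the intersection of circle(U, 21.9) and circle(Q, 22.7). With |UQ| = 28.61, the foot of the radical line on UQ is 13.68 from U and the perpendicular offset is √(21.9² − 13.68²) = 17.10. Taking the right-of-UQ solution: K = (19.12, -3.792).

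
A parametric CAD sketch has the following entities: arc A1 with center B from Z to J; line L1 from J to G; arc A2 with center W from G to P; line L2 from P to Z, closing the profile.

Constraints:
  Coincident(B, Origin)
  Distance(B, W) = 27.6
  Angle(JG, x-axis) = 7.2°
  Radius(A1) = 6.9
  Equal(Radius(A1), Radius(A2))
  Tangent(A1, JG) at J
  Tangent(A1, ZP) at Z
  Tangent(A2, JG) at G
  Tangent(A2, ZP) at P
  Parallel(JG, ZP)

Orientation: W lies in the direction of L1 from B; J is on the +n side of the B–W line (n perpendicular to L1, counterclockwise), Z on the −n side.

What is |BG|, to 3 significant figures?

28.4

The slot axis is L1's direction at 7.2°, so u = (cos 7.2°, sin 7.2°) = (0.992, 0.125) and n = (−sin 7.2°, cos 7.2°) = (-0.125, 0.992). B is at the origin and W lies 27.6 along u from B, so W = 27.6·u = (27.4, 3.46). Tangency of A1 to both parallel lines with radius 6.9 puts J and Z at B ± 6.9·n: J = (-0.865, 6.85), Z = (0.865, -6.85). Equal radii place G and P the same way about W: G = W + 6.9·n = (26.5, 10.3), P = W − 6.9·n = (28.2, -3.39). Then |BG| = |G − B| = 28.4.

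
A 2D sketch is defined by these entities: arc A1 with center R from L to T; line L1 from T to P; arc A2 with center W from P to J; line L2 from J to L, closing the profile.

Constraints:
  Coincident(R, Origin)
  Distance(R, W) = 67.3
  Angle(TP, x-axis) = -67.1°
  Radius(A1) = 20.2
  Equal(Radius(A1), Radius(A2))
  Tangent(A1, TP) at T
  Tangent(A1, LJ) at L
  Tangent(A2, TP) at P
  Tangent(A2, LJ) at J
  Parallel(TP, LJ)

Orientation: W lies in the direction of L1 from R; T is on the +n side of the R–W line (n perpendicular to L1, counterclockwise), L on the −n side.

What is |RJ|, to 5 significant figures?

70.266

Tangency of A1 to both parallel lines with radius 20.2 puts T and L at R ± 20.2·n: T = (18.608, 7.8603), L = (-18.608, -7.8603). Equal radii place P and J the same way about W: P = W + 20.2·n = (44.796, -54.135), J = W − 20.2·n = (7.5801, -69.856). Then |RJ| = |J − R| = 70.266.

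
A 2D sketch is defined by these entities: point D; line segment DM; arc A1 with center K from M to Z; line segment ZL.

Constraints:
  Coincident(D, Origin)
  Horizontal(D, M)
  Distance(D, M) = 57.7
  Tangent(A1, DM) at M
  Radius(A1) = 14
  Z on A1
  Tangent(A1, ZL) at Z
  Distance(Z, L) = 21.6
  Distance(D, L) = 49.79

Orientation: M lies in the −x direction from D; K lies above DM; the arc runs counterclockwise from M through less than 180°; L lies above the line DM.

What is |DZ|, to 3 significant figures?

45.4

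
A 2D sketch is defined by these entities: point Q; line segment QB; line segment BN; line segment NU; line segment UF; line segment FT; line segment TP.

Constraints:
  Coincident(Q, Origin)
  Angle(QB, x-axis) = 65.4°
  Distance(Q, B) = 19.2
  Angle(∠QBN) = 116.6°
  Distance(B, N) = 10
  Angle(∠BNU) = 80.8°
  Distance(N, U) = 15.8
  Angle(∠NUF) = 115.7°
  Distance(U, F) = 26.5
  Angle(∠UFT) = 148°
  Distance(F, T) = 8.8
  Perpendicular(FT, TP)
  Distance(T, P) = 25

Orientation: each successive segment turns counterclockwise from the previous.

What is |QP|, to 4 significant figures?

23.32

Q is at the origin; QB runs at 65.4° with length 19.2, so B = (7.993, 17.46). ∠QBN = 116.6° gives BN at 128.8° from the x-axis; with |BN| = 10.0, N = (1.727, 25.25). ∠BNU = 80.8° gives NU at -132.0° from the x-axis; with |NU| = 15.8, U = (-8.846, 13.51). ∠NUF = 115.7° gives UF at -67.70° from the x-axis; with |UF| = 26.5, F = (1.210, -11.01). ∠UFT = 148.0° gives FT at -35.70° from the x-axis; with |FT| = 8.8, T = (8.356, -16.14). FT is perpendicular to TP, so TP runs at 54.30°; with |TP| = 25.0, P = (22.94, 4.158). Then |QP| = |P − Q| = 23.32.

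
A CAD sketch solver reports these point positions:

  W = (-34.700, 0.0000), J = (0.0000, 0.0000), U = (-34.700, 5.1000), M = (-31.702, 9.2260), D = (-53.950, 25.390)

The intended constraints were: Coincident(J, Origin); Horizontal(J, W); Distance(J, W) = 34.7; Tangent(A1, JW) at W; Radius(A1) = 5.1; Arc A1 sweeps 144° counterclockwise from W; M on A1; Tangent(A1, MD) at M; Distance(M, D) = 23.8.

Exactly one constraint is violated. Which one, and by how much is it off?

Distance(M, D) = 23.8 — off by 3.70.

J = (0.00, 0.00) ✓; J.y = 0.00, W.y = 0.00 ✓; |JW| = 34.70 ✓; ∠(UW, WJ) = 90.00° ✓; |UW| = 5.100 ✓; bearing(U→M) − bearing(U→W) = 144.0° ✓; |UM| = 5.100 ✓; ∠(UM, MD) = 90.00° ✓; |MD| = 27.50 ✗.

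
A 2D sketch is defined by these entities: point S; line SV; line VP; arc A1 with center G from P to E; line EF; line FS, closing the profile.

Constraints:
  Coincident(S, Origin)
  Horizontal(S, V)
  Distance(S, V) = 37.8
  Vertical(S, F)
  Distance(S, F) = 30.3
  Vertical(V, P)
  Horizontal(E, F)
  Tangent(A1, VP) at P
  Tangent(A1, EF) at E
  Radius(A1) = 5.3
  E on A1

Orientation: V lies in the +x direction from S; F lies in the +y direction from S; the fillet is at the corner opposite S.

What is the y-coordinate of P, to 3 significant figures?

25.0

S is at the origin; SV is horizontal with |SV| = 37.8 and V on the +x side, so V = (37.8, 0.00). SF is vertical with |SF| = 30.3 and F on the +y side, so F = (0.00, 30.3). The virtual corner opposite S is at (37.8, 30.3). The tangent condition forces GP to be normal to VP and since A1 is tangent to EF there, GE ⟂ EF, with radius 5.3, so the center G sits 5.3 in from both sides at G = (32.5, 25.0). That places the tangent points at P = (37.8, 25.0) on VP and E = (32.5, 30.3) on EF. So P.y = 25.0.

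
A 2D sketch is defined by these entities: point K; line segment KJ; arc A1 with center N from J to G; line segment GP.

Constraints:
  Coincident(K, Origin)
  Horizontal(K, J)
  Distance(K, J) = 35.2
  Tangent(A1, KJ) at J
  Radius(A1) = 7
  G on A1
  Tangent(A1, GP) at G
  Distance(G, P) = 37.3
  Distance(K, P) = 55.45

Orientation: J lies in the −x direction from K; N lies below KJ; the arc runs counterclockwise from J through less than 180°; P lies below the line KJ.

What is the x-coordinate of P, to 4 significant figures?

-32.59

Checks: |NG| = 7.000 ✓; ∠(NG, GP) = 90.00° ✓; |GP| = 37.30 ✓; |KP| = 55.45 ✓.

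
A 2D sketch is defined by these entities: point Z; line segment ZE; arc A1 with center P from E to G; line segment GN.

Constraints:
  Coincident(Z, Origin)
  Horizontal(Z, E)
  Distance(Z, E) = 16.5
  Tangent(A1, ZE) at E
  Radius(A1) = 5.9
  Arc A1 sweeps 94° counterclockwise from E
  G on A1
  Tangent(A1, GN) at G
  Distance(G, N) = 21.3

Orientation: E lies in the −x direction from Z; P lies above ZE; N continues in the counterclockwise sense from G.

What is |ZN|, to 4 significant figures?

30.10

On A1, E sits at bearing -90° from P; a 94° counterclockwise sweep puts G at bearing 4°, so G = P + 5.9·(cos 4°, sin 4°) = (-10.61, 6.312). A1 meets GN tangentially, so PG is at right angles to GN, so GN runs along (−sin 4°, cos 4°); with |GN| = 21.3, N = (-12.10, 27.56). Then |ZN| = |N − Z| = 30.10.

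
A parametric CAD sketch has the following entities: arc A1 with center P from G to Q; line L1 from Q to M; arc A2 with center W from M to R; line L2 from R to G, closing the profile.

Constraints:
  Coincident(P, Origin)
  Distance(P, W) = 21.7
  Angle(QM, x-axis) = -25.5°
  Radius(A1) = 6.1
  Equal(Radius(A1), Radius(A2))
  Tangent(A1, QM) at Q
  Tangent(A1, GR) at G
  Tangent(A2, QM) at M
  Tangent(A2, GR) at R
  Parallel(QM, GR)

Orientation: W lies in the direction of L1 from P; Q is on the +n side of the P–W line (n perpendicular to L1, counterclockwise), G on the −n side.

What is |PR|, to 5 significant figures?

22.541

The slot axis is L1's direction at -25.5°, so u = (cos -25.5°, sin -25.5°) = (0.90259, -0.43051) and n = (−sin -25.5°, cos -25.5°) = (0.43051, 0.90259). P is at the origin and W lies 21.7 along u from P, so W = 21.7·u = (19.586, -9.3421). Tangency of A1 to both parallel lines with radius 6.1 puts Q and G at P ± 6.1·n: Q = (2.6261, 5.5058), G = (-2.6261, -5.5058). Equal radii place M and R the same way about W: M = W + 6.1·n = (22.212, -3.8363), R = W − 6.1·n = (16.960, -14.848). Then |PR| = |R − P| = 22.541.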